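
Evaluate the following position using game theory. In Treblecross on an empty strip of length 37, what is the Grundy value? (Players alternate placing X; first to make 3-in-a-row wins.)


Treblecross: place X on empty cells; 3-in-a-row wins.
Playing within two cells of an existing X lets the opponent win at once, so sensible play treats the cells i-2..i+2 around each X as dead. The player left with no safe cell loses, so this is a normal-play take-away game on strips of safe cells.
Placing X at cell i (0-indexed) of a strip of k safe cells leaves independent strips of sizes max(0, i-2) and max(0, k-i-3). Hence G(k) = mex{ G(max(0,i-2)) XOR G(max(0,k-i-3)) : 0 <= i < k }, with G(0) = 0.
G(1): splits (0,0):0^0=0 -> mex({0}) = 1
G(2): splits (0,0):0^0=0 -> mex({0}) = 1
G(3): splits (0,0):0^0=0 -> mex({0}) = 1
G(4): splits (0,1):0^1=1 (0,0):0^0=0 -> mex({0, 1}) = 2
G(5): splits (0,2):0^1=1 (0,1):0^1=1 (0,0):0^0=0 -> mex({0, 1}) = 2
G(6) = mex({1}) = 0
G(7) = mex({0, 1, 2}) = 3
G(8) = mex({0, 1, 2}) = 3
G(9) = mex({0, 2}) = 1
G(10) = mex({0, 2, 3}) = 1
G(11) = mex({0, 3}) = 1
G(12) = mex({1, 3}) = 0
G(13) = mex({0, 1, 2, 3}) = 4
G(14) = mex({0, 1, 2}) = 3
G(15) = mex({0, 1, 2}) = 3
G(16) = mex({0, 1, 2, 4}) = 3
G(17) = mex({0, 1, 3, 4}) = 2
G(18) = mex({0, 1, 3, 4}) = 2
G(19) = mex({0, 1, 3, 5}) = 2
G(20) = mex({0, 1, 2, 3, 5}) = 4
G(21) = mex({0, 1, 2, 3, 5}) = 4
G(22) = mex({1, 2, 6}) = 0
G(23) = mex({0, 1, 2, 3, 4, 6}) = 5
G(24) = mex({0, 1, 2, 3, 4}) = 5
G(25) = mex({0, 1, 3, 4, 7}) = 2
G(26) = mex({0, 1, 3, 4, 5, 7}) = 2
G(27) = mex({0, 1, 3, 5}) = 2
G(28) = mex({0, 1, 2, 5}) = 3
G(29) = mex({0, 1, 2, 4, 5, 6}) = 3
G(30) = mex({1, 2, 4, 6}) = 0
G(31) = mex({0, 1, 2, 3, 4, 6}) = 5
G(32) = mex({1, 2, 3, 4, 7}) = 0
G(33) = mex({0, 3, 7}) = 1
G(34) = mex({0, 2, 3, 5, 7}) = 1
G(35) = mex({0, 2, 3, 5, 6}) = 1
G(36) = mex({0, 1, 2, 5, 6}) = 3
G(37) = mex({0, 1, 2, 4, 5, 6}) = 3
Therefore G(37) = 3.

3


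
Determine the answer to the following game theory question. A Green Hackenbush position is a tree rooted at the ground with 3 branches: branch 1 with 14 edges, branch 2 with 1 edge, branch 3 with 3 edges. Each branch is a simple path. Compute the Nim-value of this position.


The tree has 3 branches from the ground vertex.
In Green Hackenbush, the Nim-value of a simple path of length k is k.
Branch 1: length 14, Nim-value = 14
Branch 2: length 1, Nim-value = 1
Branch 3: length 3, Nim-value = 3
Total Nim-value = XOR of all branch values:
0 XOR 14 = 14
14 XOR 1 = 15
15 XOR 3 = 12
Nim-value of the tree = 12

12


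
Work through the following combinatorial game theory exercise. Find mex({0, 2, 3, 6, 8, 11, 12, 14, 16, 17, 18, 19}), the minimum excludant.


Set = {0, 2, 3, 6, 8, 11, 12, 14, 16, 17, 18, 19}
0 is in the set.
1 is NOT in the set. This is the mex.
mex = 1

1


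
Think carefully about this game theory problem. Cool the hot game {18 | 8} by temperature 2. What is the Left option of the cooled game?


Original game: {18 | 8} (a switch {a | b} with a > b).
Cooling by t (for t below the temperature (a - b)/2 = 5) taxes each move by t: {a | b} cooled by t is {a - t | b + t}.
Cooling amount: t = 2
Cooled Left option: 18 - 2 = 16
Cooled Right option: 8 + 2 = 10
Cooled game: {16 | 10}
Left option = 16

16


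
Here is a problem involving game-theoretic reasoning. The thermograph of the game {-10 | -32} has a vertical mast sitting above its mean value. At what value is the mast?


Game = {-10 | -32}, a switch {a | b} with numbers a > b.
Its thermograph has left wall a - t and right wall b + t, which meet at t = (a - b)/2, where both equal (a + b)/2. So the mast (mean value) is at (a + b)/2.
Mean = (-10 + (-32))/2 = -42/2 = -21

-21


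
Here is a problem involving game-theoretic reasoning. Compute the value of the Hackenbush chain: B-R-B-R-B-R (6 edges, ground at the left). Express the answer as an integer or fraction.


Edges (from ground): B-R-B-R-B-R
By Berlekamp's sign-expansion rule, a Blue-Red Hackenbush stalk has the value of the surreal number whose sign sequence is the edge sequence with B -> + and R -> -.
Sign sequence: +-+-+-
Trace the sign expansion in the surreal number tree, starting from 0:
Edge 1: B (sign +) -> bounds (0, +inf), value = 1
Edge 2: R (sign -) -> bounds (0, 1), value = 1/2
Edge 3: B (sign +) -> bounds (1/2, 1), value = 3/4
Edge 4: R (sign -) -> bounds (1/2, 3/4), value = 5/8
Edge 5: B (sign +) -> bounds (5/8, 3/4), value = 11/16
Edge 6: R (sign -) -> bounds (5/8, 11/16), value = 21/32
Game value = 21/32

21/32


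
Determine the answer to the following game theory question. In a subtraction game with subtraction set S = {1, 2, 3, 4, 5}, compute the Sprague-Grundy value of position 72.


The subtraction set is S = {1, 2, 3, 4, 5}.
G(k) = mex{ G(k - s) : s in S, s <= k }. We compute iteratively: G(0) = 0.
G(1) = mex({0}) = 1
G(2) = mex({0, 1}) = 2
G(3) = mex({0, 1, 2}) = 3
G(4) = mex({0, 1, 2, 3}) = 4
G(5) = mex({0, 1, 2, 3, 4}) = 5
G(6) = mex({1, 2, 3, 4, 5}) = 0
G(7) = mex({0, 2, 3, 4, 5}) = 1
G(8) = mex({0, 1, 3, 4, 5}) = 2
G(9) = mex({0, 1, 2, 4, 5}) = 3
G(10) = mex({0, 1, 2, 3, 5}) = 4
Observe that G(6)..G(10) = 0, 1, 2, 3, 4 repeats G(0)..G(4) = 0, 1, 2, 3, 4.
For k >= max(S) = 5, G(k) is determined by the previous 5 values G(k-5)..G(k-1); a window of 5 consecutive values has recurred shifted by 6, so by induction G(k + 6) = G(k) for all k >= 0: the sequence is periodic from the start with period 6.
One period: G(0..5) = 0, 1, 2, 3, 4, 5.
72 mod 6 = 0, so G(72) = G(0) = 0.

0


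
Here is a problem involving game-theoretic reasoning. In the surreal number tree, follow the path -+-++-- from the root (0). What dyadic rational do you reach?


Sign expansion: -+-++--
Rule: track bounds (lo, hi), initially (-inf, +inf). On '+', the current value becomes lo and we move to the simplest number in (value, hi): value + 1 if hi = +inf, otherwise the midpoint (value + hi)/2. On '-', the current value becomes hi and we move to value - 1 if lo = -inf, otherwise the midpoint (lo + value)/2.
Start at 0.
Step 1: sign = -, move left. Bounds: (-inf, 0). Value = -1
Step 2: sign = +, move right. Bounds: (-1, 0). Value = -1/2
Step 3: sign = -, move left. Bounds: (-1, -1/2). Value = -3/4
Step 4: sign = +, move right. Bounds: (-3/4, -1/2). Value = -5/8
Step 5: sign = +, move right. Bounds: (-5/8, -1/2). Value = -9/16
Step 6: sign = -, move left. Bounds: (-5/8, -9/16). Value = -19/32
Step 7: sign = -, move left. Bounds: (-5/8, -19/32). Value = -39/64
The surreal number with sign expansion -+-++-- is -39/64.

-39/64


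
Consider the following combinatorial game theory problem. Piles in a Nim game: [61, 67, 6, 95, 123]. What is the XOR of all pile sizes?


We need the XOR (exclusive or) of all pile sizes.
After XOR-ing pile 1 (size 61): 0 XOR 61 = 61
After XOR-ing pile 2 (size 67): 61 XOR 67 = 126
After XOR-ing pile 3 (size 6): 126 XOR 6 = 120
After XOR-ing pile 4 (size 95): 120 XOR 95 = 39
After XOR-ing pile 5 (size 123): 39 XOR 123 = 92
The Nim-value of this position is 92.

92


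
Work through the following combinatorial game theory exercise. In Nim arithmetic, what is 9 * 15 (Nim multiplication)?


Nim multiplication is bilinear over XOR: (u XOR v) * w = (u*w) XOR (v*w).
So we split each operand into its bit components and XOR the pairwise Nim products.
9 = 1 + 8 (as XOR of powers of 2).
15 = 1 + 2 + 4 + 8 (as XOR of powers of 2).
Using the standard Nim-product table on single bits:
  2*2 = 3,   2*4 = 8,   2*8 = 12,
  4*4 = 6,   4*8 = 11,  8*8 = 13,
and  1*x = x (identity), k*l = l*k (commutative).
Pairwise Nim products:
  1 * 1 = 1
  1 * 2 = 2
  1 * 4 = 4
  1 * 8 = 8
  8 * 1 = 8
  8 * 2 = 12
  8 * 4 = 11
  8 * 8 = 13
XOR them: 1 XOR 2 XOR 4 XOR 8 XOR 8 XOR 12 XOR 11 XOR 13 = 13.
Result: 9 * 15 = 13 (in Nim).

13


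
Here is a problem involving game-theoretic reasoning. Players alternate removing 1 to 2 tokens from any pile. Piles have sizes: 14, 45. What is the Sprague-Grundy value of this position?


Subtraction set: {1, 2}
For this subtraction set, G(n) = n mod 3 (period = max + 1 = 3).
Pile 1 (size 14): G(14) = 14 mod 3 = 2
Pile 2 (size 45): G(45) = 45 mod 3 = 0
Total Grundy value = XOR of all: 2 XOR 0 = 2

2


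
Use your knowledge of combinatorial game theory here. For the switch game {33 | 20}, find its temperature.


The game is {33 | 20}, a switch {a | b} with numbers a > b.
Cooling {a | b} by t gives {a - t | b + t}, which stops being hot when a - t = b + t, i.e. at t = (a - b)/2. So the temperature of a switch is (a - b)/2.
Temperature = (Left option - Right option) / 2
= (33 - (20)) / 2
= 13 / 2
= 13/2

13/2


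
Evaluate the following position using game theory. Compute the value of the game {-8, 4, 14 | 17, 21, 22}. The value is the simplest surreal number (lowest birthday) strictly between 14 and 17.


Left options: {-8, 4, 14}, max = 14
Right options: {17, 21, 22}, min = 17
All options are numbers and max(Left) < min(Right), so by the simplicity theorem the value is the simplest (earliest-born) number strictly between 14 and 17.
Integers 15 through 16 all lie strictly between 14 and 17.
Among integers, the simplest (lowest birthday = smallest |n|; 0 is born on day 0, +-n on day n) is 15.
No non-integer in the interval can be simpler: if x is a non-integer in the interval, then floor(x) or ceil(x) also lies in the interval (the interval contains an integer), and both are proper prefixes of x's sign expansion, i.e. born earlier. So the game value is 15.
Game value = 15

15


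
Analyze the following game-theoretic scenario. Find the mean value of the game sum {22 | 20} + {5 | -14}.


G1 = {22 | 20}, G2 = {5 | -14}
Each is a switch {a | b} with numbers a > b; its mean value is (a + b)/2, and mean value is additive over game sums: m(G1 + G2) = m(G1) + m(G2).
Mean of G1 = (22 + (20))/2 = 42/2 = 21
Mean of G2 = (5 + (-14))/2 = -9/2 = -9/2
Mean of G1 + G2 = 21 + -9/2 = 33/2

33/2


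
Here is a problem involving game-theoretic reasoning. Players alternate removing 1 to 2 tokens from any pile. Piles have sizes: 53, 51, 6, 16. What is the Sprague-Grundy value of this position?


Subtraction set: {1, 2}
For this subtraction set, G(n) = n mod 3 (period = max + 1 = 3).
Pile 1 (size 53): G(53) = 53 mod 3 = 2
Pile 2 (size 51): G(51) = 51 mod 3 = 0
Pile 3 (size 6): G(6) = 6 mod 3 = 0
Pile 4 (size 16): G(16) = 16 mod 3 = 1
Total Grundy value = XOR of all: 2 XOR 0 XOR 0 XOR 1 = 3

3


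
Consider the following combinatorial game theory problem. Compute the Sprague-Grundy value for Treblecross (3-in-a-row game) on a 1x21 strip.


Treblecross: place X on empty cells; 3-in-a-row wins.
Playing within two cells of an existing X lets the opponent win at once, so sensible play treats the cells i-2..i+2 around each X as dead. The player left with no safe cell loses, so this is a normal-play take-away game on strips of safe cells.
Placing X at cell i (0-indexed) of a strip of k safe cells leaves independent strips of sizes max(0, i-2) and max(0, k-i-3). Hence G(k) = mex{ G(max(0,i-2)) XOR G(max(0,k-i-3)) : 0 <= i < k }, with G(0) = 0.
G(1): splits (0,0):0^0=0 -> mex({0}) = 1
G(2): splits (0,0):0^0=0 -> mex({0}) = 1
G(3): splits (0,0):0^0=0 -> mex({0}) = 1
G(4): splits (0,1):0^1=1 (0,0):0^0=0 -> mex({0, 1}) = 2
G(5): splits (0,2):0^1=1 (0,1):0^1=1 (0,0):0^0=0 -> mex({0, 1}) = 2
G(6) = mex({1}) = 0
G(7) = mex({0, 1, 2}) = 3
G(8) = mex({0, 1, 2}) = 3
G(9) = mex({0, 2}) = 1
G(10) = mex({0, 2, 3}) = 1
G(11) = mex({0, 3}) = 1
G(12) = mex({1, 3}) = 0
G(13) = mex({0, 1, 2, 3}) = 4
G(14) = mex({0, 1, 2}) = 3
G(15) = mex({0, 1, 2}) = 3
G(16) = mex({0, 1, 2, 4}) = 3
G(17) = mex({0, 1, 3, 4}) = 2
G(18) = mex({0, 1, 3, 4}) = 2
G(19) = mex({0, 1, 3, 5}) = 2
G(20) = mex({0, 1, 2, 3, 5}) = 4
G(21) = mex({0, 1, 2, 3, 5}) = 4
Therefore G(21) = 4.

4


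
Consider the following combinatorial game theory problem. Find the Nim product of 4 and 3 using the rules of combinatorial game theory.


Nim multiplication is bilinear over XOR: (u XOR v) * w = (u*w) XOR (v*w).
So we split each operand into its bit components and XOR the pairwise Nim products.
4 = 4 (as XOR of powers of 2).
3 = 1 + 2 (as XOR of powers of 2).
Using the standard Nim-product table on single bits:
  2*2 = 3,   2*4 = 8,   2*8 = 12,
  4*4 = 6,   4*8 = 11,  8*8 = 13,
and  1*x = x (identity), k*l = l*k (commutative).
Pairwise Nim products:
  4 * 1 = 4
  4 * 2 = 8
XOR them: 4 XOR 8 = 12.
Result: 4 * 3 = 12 (in Nim).

12


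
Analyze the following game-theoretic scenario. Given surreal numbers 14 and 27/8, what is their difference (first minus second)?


x = 14, y = 27/8
Converting to common denominator: 8
x = 112/8, y = 27/8
x - y = 14 - 27/8 = 85/8

85/8


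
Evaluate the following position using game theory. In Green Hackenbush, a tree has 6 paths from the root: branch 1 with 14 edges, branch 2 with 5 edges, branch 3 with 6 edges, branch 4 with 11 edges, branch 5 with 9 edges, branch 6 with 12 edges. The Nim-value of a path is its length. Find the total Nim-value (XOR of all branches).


The tree has 6 branches from the ground vertex.
In Green Hackenbush, the Nim-value of a simple path of length k is k.
Branch 1: length 14, Nim-value = 14
Branch 2: length 5, Nim-value = 5
Branch 3: length 6, Nim-value = 6
Branch 4: length 11, Nim-value = 11
Branch 5: length 9, Nim-value = 9
Branch 6: length 12, Nim-value = 12
Total Nim-value = XOR of all branch values:
0 XOR 14 = 14
14 XOR 5 = 11
11 XOR 6 = 13
13 XOR 11 = 6
6 XOR 9 = 15
15 XOR 12 = 3
Nim-value of the tree = 3

3


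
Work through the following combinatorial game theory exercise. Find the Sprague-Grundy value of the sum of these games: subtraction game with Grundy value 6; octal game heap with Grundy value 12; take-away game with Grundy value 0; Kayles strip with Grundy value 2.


By the Sprague-Grundy theorem, the Grundy value of a sum of games is the XOR of individual Grundy values.
subtraction game: Grundy value = 6. Running XOR: 0 XOR 6 = 6
octal game heap: Grundy value = 12. Running XOR: 6 XOR 12 = 10
take-away game: Grundy value = 0. Running XOR: 10 XOR 0 = 10
Kayles strip: Grundy value = 2. Running XOR: 10 XOR 2 = 8
The combined Grundy value is 8.

8


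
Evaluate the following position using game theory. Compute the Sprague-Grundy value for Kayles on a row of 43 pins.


Kayles: a move removes 1 or 2 adjacent pins from a contiguous row.
Removing pins from a row of k leaves two independent rows (a, b) with a + b = k - 1 (one pin) or a + b = k - 2 (two pins); an end removal gives a = 0.
By Sprague-Grundy, G(k) = mex{ G(a) XOR G(b) } over all these splits. G(0) = 0.
G(1): splits (0,0):0^0=0 -> mex({0}) = 1
G(2): splits (0,1):0^1=1 (0,0):0^0=0 -> mex({0, 1}) = 2
G(3): splits (0,2):0^2=2 (1,1):1^1=0 (0,1):0^1=1 -> mex({0, 1, 2}) = 3
G(4): splits (0,3):0^3=3 (1,2):1^2=3 (0,2):0^2=2 (1,1):1^1=0 -> mex({0, 2, 3}) = 1
G(5): splits (0,4):0^1=1 (1,3):1^3=2 (2,2):2^2=0 (0,3):0^3=3 (1,2):1^2=3 -> mex({0, 1, 2, 3}) = 4
G(6) = mex({0, 1, 2, 4}) = 3
G(7) = mex({0, 1, 3, 4, 5}) = 2
G(8) = mex({0, 2, 3, 5, 6}) = 1
G(9) = mex({0, 1, 2, 3, 6, 7}) = 4
G(10) = mex({0, 1, 3, 4, 5, 7}) = 2
G(11) = mex({0, 1, 2, 3, 4, 5}) = 6
G(12) = mex({0, 1, 2, 3, 5, 6, 7}) = 4
G(13) = mex({0, 2, 3, 4, 6, 7}) = 1
G(14) = mex({0, 1, 4, 5, 6, 7}) = 2
G(15) = mex({0, 1, 2, 3, 4, 5, 6}) = 7
G(16) = mex({0, 2, 3, 5, 6, 7}) = 1
G(17) = mex({0, 1, 2, 3, 5, 6, 7}) = 4
G(18) = mex({0, 1, 2, 4, 5, 6}) = 3
G(19) = mex({0, 1, 3, 4, 5, 7}) = 2
G(20) = mex({0, 2, 3, 4, 5, 6, 7}) = 1
G(21) = mex({0, 1, 2, 3, 5, 6, 7}) = 4
G(22) = mex({0, 1, 2, 3, 4, 5, 7}) = 6
G(23) = mex({0, 1, 2, 3, 4, 5, 6}) = 7
G(24) = mex({0, 1, 2, 3, 5, 6, 7}) = 4
G(25) = mex({0, 2, 3, 4, 6, 7}) = 1
G(26) = mex({0, 1, 3, 4, 5, 6, 7}) = 2
G(27) = mex({0, 1, 2, 3, 4, 5, 6, 7}) = 8
G(28) = mex({0, 1, 2, 3, 4, 6, 7, 8}) = 5
G(29) = mex({0, 1, 2, 3, 5, 6, 7, 8, 9}) = 4
G(30) = mex({0, 1, 2, 3, 4, 5, 6, 9, 10}) = 7
G(31) = mex({0, 1, 3, 4, 5, 7, 10, 11}) = 2
G(32) = mex({0, 2, 3, 4, 5, 6, 7, 9, 11}) = 1
G(33) = mex({0, 1, 2, 3, 4, 5, 6, 7, 9, 12}) = 8
G(34) = mex({0, 1, 2, 3, 4, 5, 7, 8, 11, 12}) = 6
G(35) = mex({0, 1, 2, 3, 4, 5, 6, 8, 9, 10, 11}) = 7
G(36) = mex({0, 1, 2, 3, 5, 6, 7, 9, 10}) = 4
G(37) = mex({0, 2, 3, 4, 6, 7, 9, 10, 11, 12}) = 1
G(38) = mex({0, 1, 3, 4, 5, 6, 7, 9, 10, 11, 12}) = 2
G(39) = mex({0, 1, 2, 4, 5, 6, 7, 9, 10, 12, 14}) = 3
G(40) = mex({0, 2, 3, 4, 6, 7, 11, 12, 14}) = 1
G(41) = mex({0, 1, 2, 3, 5, 6, 7, 9, 10, 11, 12}) = 4
G(42) = mex({0, 1, 2, 3, 4, 5, 6, 9, 10}) = 7
G(43) = mex({0, 1, 3, 4, 5, 7, 9, 10, 12, 15}) = 2
Therefore G(43) = 2.

2


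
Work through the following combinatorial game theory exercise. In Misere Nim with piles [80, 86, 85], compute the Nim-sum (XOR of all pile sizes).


We need the XOR (exclusive or) of all pile sizes.
After XOR-ing pile 1 (size 80): 0 XOR 80 = 80
After XOR-ing pile 2 (size 86): 80 XOR 86 = 6
After XOR-ing pile 3 (size 85): 6 XOR 85 = 83
The Nim-value of this position is 83.

83


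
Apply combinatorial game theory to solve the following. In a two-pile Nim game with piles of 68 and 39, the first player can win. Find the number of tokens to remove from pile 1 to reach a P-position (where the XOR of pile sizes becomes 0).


Piles: 68 and 39
Current XOR: 68 XOR 39 = 99 (non-zero, so this is an N-position).
To make the XOR zero, we need to find a move that balances the piles.
For pile 1 (size 68): target = 68 XOR 99 = 39
We reduce pile 1 from 68 to 39.
Tokens removed: 68 - 39 = 29
Verification: 39 XOR 39 = 0

29


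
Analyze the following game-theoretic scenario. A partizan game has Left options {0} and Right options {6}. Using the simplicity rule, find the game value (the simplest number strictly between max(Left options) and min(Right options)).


Left options: {0}, max = 0
Right options: {6}, min = 6
All options are numbers and max(Left) < min(Right), so by the simplicity theorem the value is the simplest (earliest-born) number strictly between 0 and 6.
Integers 1 through 5 all lie strictly between 0 and 6.
Among integers, the simplest (lowest birthday = smallest |n|; 0 is born on day 0, +-n on day n) is 1.
No non-integer in the interval can be simpler: if x is a non-integer in the interval, then floor(x) or ceil(x) also lies in the interval (the interval contains an integer), and both are proper prefixes of x's sign expansion, i.e. born earlier. So the game value is 1.
Game value = 1

1


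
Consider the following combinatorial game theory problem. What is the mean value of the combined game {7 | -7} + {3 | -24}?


G1 = {7 | -7}, G2 = {3 | -24}
Each is a switch {a | b} with numbers a > b; its mean value is (a + b)/2, and mean value is additive over game sums: m(G1 + G2) = m(G1) + m(G2).
Mean of G1 = (7 + (-7))/2 = 0/2 = 0
Mean of G2 = (3 + (-24))/2 = -21/2 = -21/2
Mean of G1 + G2 = 0 + -21/2 = -21/2

-21/2


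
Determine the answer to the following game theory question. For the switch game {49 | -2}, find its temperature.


The game is {49 | -2}, a switch {a | b} with numbers a > b.
Cooling {a | b} by t gives {a - t | b + t}, which stops being hot when a - t = b + t, i.e. at t = (a - b)/2. So the temperature of a switch is (a - b)/2.
Temperature = (Left option - Right option) / 2
= (49 - (-2)) / 2
= 51 / 2
= 51/2

51/2


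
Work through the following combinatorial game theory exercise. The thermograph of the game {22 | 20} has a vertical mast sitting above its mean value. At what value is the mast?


Game = {22 | 20}, a switch {a | b} with numbers a > b.
Its thermograph has left wall a - t and right wall b + t, which meet at t = (a - b)/2, where both equal (a + b)/2. So the mast (mean value) is at (a + b)/2.
Mean = (22 + (20))/2 = 42/2 = 21

21


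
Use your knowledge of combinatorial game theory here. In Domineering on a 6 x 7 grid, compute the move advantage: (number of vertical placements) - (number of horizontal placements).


Board is 6 x 7 (rows x cols).
Left (vertical) placements: (rows-1) * cols = 5 * 7 = 35
Right (horizontal) placements: rows * (cols-1) = 6 * 6 = 36
Advantage = Left - Right = 35 - 36 = -1

-1


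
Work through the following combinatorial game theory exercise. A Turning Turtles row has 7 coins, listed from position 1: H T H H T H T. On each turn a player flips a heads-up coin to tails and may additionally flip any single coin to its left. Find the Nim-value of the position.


Coins: H T H H T H T
Key fact: a single head at position k behaves exactly like a Nim heap of size k (turning it to T and optionally flipping a coin at j < k corresponds to moving the heap from k to j, or to 0), and heads combine as a disjunctive sum (two heads at the same place would cancel, matching j XOR j = 0). So the Nim-value is the XOR of the 1-indexed positions of the heads.
Face-up positions (1-indexed): [1, 3, 4, 6]
XOR 0 with 1: 0 XOR 1 = 1
XOR 1 with 3: 1 XOR 3 = 2
XOR 2 with 4: 2 XOR 4 = 6
XOR 6 with 6: 6 XOR 6 = 0
Nim-value = 0

0


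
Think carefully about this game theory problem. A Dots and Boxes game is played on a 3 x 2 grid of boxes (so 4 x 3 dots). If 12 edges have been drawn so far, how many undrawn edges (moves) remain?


Grid: 3 x 2 boxes, i.e. 4 rows and 3 columns of dots.
Horizontal edges: (rows + 1) * cols = 4 * 2 = 8
Vertical edges: rows * (cols + 1) = 3 * 3 = 9
Total edges: 8 + 9 = 17
Edges drawn: 12
Remaining: 17 - 12 = 5

5


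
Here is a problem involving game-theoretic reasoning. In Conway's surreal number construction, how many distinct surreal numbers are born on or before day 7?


Day 0: {|} = 0 is born. Count = 1.
Day n: the number of surreal numbers born by day n is 2^(n+1) - 1.
By day 0: 2^1 - 1 = 1
By day 1: 2^2 - 1 = 3
By day 2: 2^3 - 1 = 7
By day 3: 2^4 - 1 = 15
By day 4: 2^5 - 1 = 31
By day 5: 2^6 - 1 = 63
By day 6: 2^7 - 1 = 127
By day 7: 2^8 - 1 = 255
By day 7: 255 surreal numbers.

255


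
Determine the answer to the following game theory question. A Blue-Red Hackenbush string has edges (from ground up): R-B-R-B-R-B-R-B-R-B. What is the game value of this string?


Edges (from ground): R-B-R-B-R-B-R-B-R-B
By Berlekamp's sign-expansion rule, a Blue-Red Hackenbush stalk has the value of the surreal number whose sign sequence is the edge sequence with B -> + and R -> -.
Sign sequence: -+-+-+-+-+
Trace the sign expansion in the surreal number tree, starting from 0:
Edge 1: R (sign -) -> bounds (-inf, 0), value = -1
Edge 2: B (sign +) -> bounds (-1, 0), value = -1/2
Edge 3: R (sign -) -> bounds (-1, -1/2), value = -3/4
Edge 4: B (sign +) -> bounds (-3/4, -1/2), value = -5/8
Edge 5: R (sign -) -> bounds (-3/4, -5/8), value = -11/16
Edge 6: B (sign +) -> bounds (-11/16, -5/8), value = -21/32
Edge 7: R (sign -) -> bounds (-11/16, -21/32), value = -43/64
Edge 8: B (sign +) -> bounds (-43/64, -21/32), value = -85/128
Edge 9: R (sign -) -> bounds (-43/64, -85/128), value = -171/256
Edge 10: B (sign +) -> bounds (-171/256, -85/128), value = -341/512
Game value = -341/512

-341/512


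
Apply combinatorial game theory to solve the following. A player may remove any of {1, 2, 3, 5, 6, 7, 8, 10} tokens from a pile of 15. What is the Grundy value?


The subtraction set is S = {1, 2, 3, 5, 6, 7, 8, 10}.
G(k) = mex{ G(k - s) : s in S, s <= k }. We compute iteratively: G(0) = 0.
G(1) = mex({0}) = 1
G(2) = mex({0, 1}) = 2
G(3) = mex({0, 1, 2}) = 3
G(4) = mex({1, 2, 3}) = 0
G(5) = mex({0, 2, 3}) = 1
G(6) = mex({0, 1, 3}) = 2
G(7) = mex({0, 1, 2}) = 3
G(8) = mex({0, 1, 2, 3}) = 4
G(9) = mex({0, 1, 2, 3, 4}) = 5
G(10) = mex({0, 1, 2, 3, 4, 5}) = 6
G(11) = mex({0, 1, 2, 3, 4, 5, 6}) = 7
G(12) = mex({0, 1, 2, 3, 5, 6, 7}) = 4
G(13) = mex({1, 2, 3, 4, 6, 7}) = 0
G(14) = mex({0, 2, 3, 4, 5, 7}) = 1
G(15) = mex({0, 1, 3, 4, 5, 6}) = 2
Therefore G(15) = 2.

2


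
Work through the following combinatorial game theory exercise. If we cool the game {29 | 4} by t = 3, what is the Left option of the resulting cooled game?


Original game: {29 | 4} (a switch {a | b} with a > b).
Cooling by t (for t below the temperature (a - b)/2 = 25/2) taxes each move by t: {a | b} cooled by t is {a - t | b + t}.
Cooling amount: t = 3
Cooled Left option: 29 - 3 = 26
Cooled Right option: 4 + 3 = 7
Cooled game: {26 | 7}
Left option = 26

26


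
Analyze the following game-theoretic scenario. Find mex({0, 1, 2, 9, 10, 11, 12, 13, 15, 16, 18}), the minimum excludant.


Set = {0, 1, 2, 9, 10, 11, 12, 13, 15, 16, 18}
0 is in the set.
1 is in the set.
2 is in the set.
3 is NOT in the set. This is the mex.
mex = 3

3


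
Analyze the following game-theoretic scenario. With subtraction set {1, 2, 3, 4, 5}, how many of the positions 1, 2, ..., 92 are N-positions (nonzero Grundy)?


Subtraction set S = {1, 2, 3, 4, 5}, so G(n) = n mod 6.
G(n) = 0 when n is a multiple of 6.
Multiples of 6 in [1, 92]: 15
N-positions (nonzero Grundy) = 92 - 15 = 77

77


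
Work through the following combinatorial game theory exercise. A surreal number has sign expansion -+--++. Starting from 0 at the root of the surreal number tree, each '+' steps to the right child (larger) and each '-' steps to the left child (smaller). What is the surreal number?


Sign expansion: -+--++
Rule: track bounds (lo, hi), initially (-inf, +inf). On '+', the current value becomes lo and we move to the simplest number in (value, hi): value + 1 if hi = +inf, otherwise the midpoint (value + hi)/2. On '-', the current value becomes hi and we move to value - 1 if lo = -inf, otherwise the midpoint (lo + value)/2.
Start at 0.
Step 1: sign = -, move left. Bounds: (-inf, 0). Value = -1
Step 2: sign = +, move right. Bounds: (-1, 0). Value = -1/2
Step 3: sign = -, move left. Bounds: (-1, -1/2). Value = -3/4
Step 4: sign = -, move left. Bounds: (-1, -3/4). Value = -7/8
Step 5: sign = +, move right. Bounds: (-7/8, -3/4). Value = -13/16
Step 6: sign = +, move right. Bounds: (-13/16, -3/4). Value = -25/32
The surreal number with sign expansion -+--++ is -25/32.

-25/32


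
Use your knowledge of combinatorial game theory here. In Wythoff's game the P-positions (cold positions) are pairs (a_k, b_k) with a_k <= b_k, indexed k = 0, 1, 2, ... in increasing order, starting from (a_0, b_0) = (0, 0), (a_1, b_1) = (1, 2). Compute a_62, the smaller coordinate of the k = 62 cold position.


By Wythoff's theorem, a_k = floor(k * phi) and b_k = floor(k * phi^2) = a_k + k, where phi = (1 + sqrt(5))/2 is the golden ratio.
phi = (1 + sqrt(5))/2 = 1.618034
k = 62
k * phi = 62 * 1.618034 = 100.318107
a_62 = floor(k * phi) = 100

100


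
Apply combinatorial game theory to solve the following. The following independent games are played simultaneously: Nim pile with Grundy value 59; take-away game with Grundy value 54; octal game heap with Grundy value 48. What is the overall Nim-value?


By the Sprague-Grundy theorem, the Grundy value of a sum of games is the XOR of individual Grundy values.
Nim pile: Grundy value = 59. Running XOR: 0 XOR 59 = 59
take-away game: Grundy value = 54. Running XOR: 59 XOR 54 = 13
octal game heap: Grundy value = 48. Running XOR: 13 XOR 48 = 61
The combined Grundy value is 61.

61


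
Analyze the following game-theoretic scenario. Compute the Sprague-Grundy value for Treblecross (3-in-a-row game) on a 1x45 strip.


Treblecross: place X on empty cells; 3-in-a-row wins.
Playing within two cells of an existing X lets the opponent win at once, so sensible play treats the cells i-2..i+2 around each X as dead. The player left with no safe cell loses, so this is a normal-play take-away game on strips of safe cells.
Placing X at cell i (0-indexed) of a strip of k safe cells leaves independent strips of sizes max(0, i-2) and max(0, k-i-3). Hence G(k) = mex{ G(max(0,i-2)) XOR G(max(0,k-i-3)) : 0 <= i < k }, with G(0) = 0.
G(1): splits (0,0):0^0=0 -> mex({0}) = 1
G(2): splits (0,0):0^0=0 -> mex({0}) = 1
G(3): splits (0,0):0^0=0 -> mex({0}) = 1
G(4): splits (0,1):0^1=1 (0,0):0^0=0 -> mex({0, 1}) = 2
G(5): splits (0,2):0^1=1 (0,1):0^1=1 (0,0):0^0=0 -> mex({0, 1}) = 2
G(6) = mex({1}) = 0
G(7) = mex({0, 1, 2}) = 3
G(8) = mex({0, 1, 2}) = 3
G(9) = mex({0, 2}) = 1
G(10) = mex({0, 2, 3}) = 1
G(11) = mex({0, 3}) = 1
G(12) = mex({1, 3}) = 0
G(13) = mex({0, 1, 2, 3}) = 4
G(14) = mex({0, 1, 2}) = 3
G(15) = mex({0, 1, 2}) = 3
G(16) = mex({0, 1, 2, 4}) = 3
G(17) = mex({0, 1, 3, 4}) = 2
G(18) = mex({0, 1, 3, 4}) = 2
G(19) = mex({0, 1, 3, 5}) = 2
G(20) = mex({0, 1, 2, 3, 5}) = 4
G(21) = mex({0, 1, 2, 3, 5}) = 4
G(22) = mex({1, 2, 6}) = 0
G(23) = mex({0, 1, 2, 3, 4, 6}) = 5
G(24) = mex({0, 1, 2, 3, 4}) = 5
G(25) = mex({0, 1, 3, 4, 7}) = 2
G(26) = mex({0, 1, 3, 4, 5, 7}) = 2
G(27) = mex({0, 1, 3, 5}) = 2
G(28) = mex({0, 1, 2, 5}) = 3
G(29) = mex({0, 1, 2, 4, 5, 6}) = 3
G(30) = mex({1, 2, 4, 6}) = 0
G(31) = mex({0, 1, 2, 3, 4, 6}) = 5
G(32) = mex({1, 2, 3, 4, 7}) = 0
G(33) = mex({0, 3, 7}) = 1
G(34) = mex({0, 2, 3, 5, 7}) = 1
G(35) = mex({0, 2, 3, 5, 6}) = 1
G(36) = mex({0, 1, 2, 5, 6}) = 3
G(37) = mex({0, 1, 2, 4, 5, 6}) = 3
G(38) = mex({0, 1, 2, 4}) = 3
G(39) = mex({0, 1, 2, 3, 4, 7}) = 5
G(40) = mex({0, 1, 2, 3, 4, 5, 7}) = 6
G(41) = mex({0, 1, 2, 3, 5, 7}) = 4
G(42) = mex({0, 1, 2, 3, 5, 6, 7}) = 4
G(43) = mex({0, 2, 3, 5, 6}) = 1
G(44) = mex({1, 2, 3, 4, 5, 6}) = 0
G(45) = mex({0, 1, 2, 3, 4, 6, 7}) = 5
Therefore G(45) = 5.

5


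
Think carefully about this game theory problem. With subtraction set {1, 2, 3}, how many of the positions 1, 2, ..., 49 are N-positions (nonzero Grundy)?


Subtraction set S = {1, 2, 3}, so G(n) = n mod 4.
G(n) = 0 when n is a multiple of 4.
Multiples of 4 in [1, 49]: 12
N-positions (nonzero Grundy) = 49 - 12 = 37

37


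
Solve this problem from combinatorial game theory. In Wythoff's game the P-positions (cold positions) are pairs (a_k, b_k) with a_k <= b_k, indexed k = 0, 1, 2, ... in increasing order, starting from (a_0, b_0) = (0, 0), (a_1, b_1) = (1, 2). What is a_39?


By Wythoff's theorem, a_k = floor(k * phi) and b_k = floor(k * phi^2) = a_k + k, where phi = (1 + sqrt(5))/2 is the golden ratio.
phi = (1 + sqrt(5))/2 = 1.618034
k = 39
k * phi = 39 * 1.618034 = 63.103326
a_39 = floor(k * phi) = 63

63


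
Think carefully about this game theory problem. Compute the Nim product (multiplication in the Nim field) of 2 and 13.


Nim multiplication is bilinear over XOR: (u XOR v) * w = (u*w) XOR (v*w).
So we split each operand into its bit components and XOR the pairwise Nim products.
2 = 2 (as XOR of powers of 2).
13 = 1 + 4 + 8 (as XOR of powers of 2).
Using the standard Nim-product table on single bits:
  2*2 = 3,   2*4 = 8,   2*8 = 12,
  4*4 = 6,   4*8 = 11,  8*8 = 13,
and  1*x = x (identity), k*l = l*k (commutative).
Pairwise Nim products:
  2 * 1 = 2
  2 * 4 = 8
  2 * 8 = 12
XOR them: 2 XOR 8 XOR 12 = 6.
Result: 2 * 13 = 6 (in Nim).

6


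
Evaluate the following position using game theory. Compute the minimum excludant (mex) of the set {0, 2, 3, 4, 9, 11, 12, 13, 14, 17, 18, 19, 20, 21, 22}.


Set = {0, 2, 3, 4, 9, 11, 12, 13, 14, 17, 18, 19, 20, 21, 22}
0 is in the set.
1 is NOT in the set. This is the mex.
mex = 1

1


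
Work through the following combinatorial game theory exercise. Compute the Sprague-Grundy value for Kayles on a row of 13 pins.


Kayles: a move removes 1 or 2 adjacent pins from a contiguous row.
Removing pins from a row of k leaves two independent rows (a, b) with a + b = k - 1 (one pin) or a + b = k - 2 (two pins); an end removal gives a = 0.
By Sprague-Grundy, G(k) = mex{ G(a) XOR G(b) } over all these splits. G(0) = 0.
G(1): splits (0,0):0^0=0 -> mex({0}) = 1
G(2): splits (0,1):0^1=1 (0,0):0^0=0 -> mex({0, 1}) = 2
G(3): splits (0,2):0^2=2 (1,1):1^1=0 (0,1):0^1=1 -> mex({0, 1, 2}) = 3
G(4): splits (0,3):0^3=3 (1,2):1^2=3 (0,2):0^2=2 (1,1):1^1=0 -> mex({0, 2, 3}) = 1
G(5): splits (0,4):0^1=1 (1,3):1^3=2 (2,2):2^2=0 (0,3):0^3=3 (1,2):1^2=3 -> mex({0, 1, 2, 3}) = 4
G(6) = mex({0, 1, 2, 4}) = 3
G(7) = mex({0, 1, 3, 4, 5}) = 2
G(8) = mex({0, 2, 3, 5, 6}) = 1
G(9) = mex({0, 1, 2, 3, 6, 7}) = 4
G(10) = mex({0, 1, 3, 4, 5, 7}) = 2
G(11) = mex({0, 1, 2, 3, 4, 5}) = 6
G(12) = mex({0, 1, 2, 3, 5, 6, 7}) = 4
G(13) = mex({0, 2, 3, 4, 6, 7}) = 1
Therefore G(13) = 1.

1


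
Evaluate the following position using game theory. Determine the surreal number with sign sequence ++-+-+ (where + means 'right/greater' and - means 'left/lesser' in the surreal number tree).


Sign expansion: ++-+-+
Rule: track bounds (lo, hi), initially (-inf, +inf). On '+', the current value becomes lo and we move to the simplest number in (value, hi): value + 1 if hi = +inf, otherwise the midpoint (value + hi)/2. On '-', the current value becomes hi and we move to value - 1 if lo = -inf, otherwise the midpoint (lo + value)/2.
Start at 0.
Step 1: sign = +, move right. Bounds: (0, +inf). Value = 1
Step 2: sign = +, move right. Bounds: (1, +inf). Value = 2
Step 3: sign = -, move left. Bounds: (1, 2). Value = 3/2
Step 4: sign = +, move right. Bounds: (3/2, 2). Value = 7/4
Step 5: sign = -, move left. Bounds: (3/2, 7/4). Value = 13/8
Step 6: sign = +, move right. Bounds: (13/8, 7/4). Value = 27/16
The surreal number with sign expansion ++-+-+ is 27/16.

27/16


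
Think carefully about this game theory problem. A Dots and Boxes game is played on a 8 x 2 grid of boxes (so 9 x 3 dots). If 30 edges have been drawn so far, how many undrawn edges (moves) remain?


Grid: 8 x 2 boxes, i.e. 9 rows and 3 columns of dots.
Horizontal edges: (rows + 1) * cols = 9 * 2 = 18
Vertical edges: rows * (cols + 1) = 8 * 3 = 24
Total edges: 18 + 24 = 42
Edges drawn: 30
Remaining: 42 - 30 = 12

12


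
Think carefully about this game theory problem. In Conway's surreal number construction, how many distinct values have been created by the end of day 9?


Day 0: {|} = 0 is born. Count = 1.
Day n: the number of surreal numbers born by day n is 2^(n+1) - 1.
By day 0: 2^1 - 1 = 1
By day 1: 2^2 - 1 = 3
By day 2: 2^3 - 1 = 7
By day 3: 2^4 - 1 = 15
By day 4: 2^5 - 1 = 31
By day 5: 2^6 - 1 = 63
By day 6: 2^7 - 1 = 127
By day 7: 2^8 - 1 = 255
By day 8: 2^9 - 1 = 511
By day 9: 2^10 - 1 = 1023
By day 9: 1023 surreal numbers.

1023


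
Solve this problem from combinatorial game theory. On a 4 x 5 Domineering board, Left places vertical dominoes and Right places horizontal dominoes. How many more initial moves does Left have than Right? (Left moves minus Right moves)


Board is 4 x 5 (rows x cols).
Left (vertical) placements: (rows-1) * cols = 3 * 5 = 15
Right (horizontal) placements: rows * (cols-1) = 4 * 4 = 16
Advantage = Left - Right = 15 - 16 = -1

-1


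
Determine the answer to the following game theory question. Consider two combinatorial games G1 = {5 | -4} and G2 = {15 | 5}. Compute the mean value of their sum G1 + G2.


G1 = {5 | -4}, G2 = {15 | 5}
Each is a switch {a | b} with numbers a > b; its mean value is (a + b)/2, and mean value is additive over game sums: m(G1 + G2) = m(G1) + m(G2).
Mean of G1 = (5 + (-4))/2 = 1/2 = 1/2
Mean of G2 = (15 + (5))/2 = 20/2 = 10
Mean of G1 + G2 = 1/2 + 10 = 21/2

21/2


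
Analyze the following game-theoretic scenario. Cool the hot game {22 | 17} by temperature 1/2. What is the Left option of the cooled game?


Original game: {22 | 17} (a switch {a | b} with a > b).
Cooling by t (for t below the temperature (a - b)/2 = 5/2) taxes each move by t: {a | b} cooled by t is {a - t | b + t}.
Cooling amount: t = 1/2
Cooled Left option: 22 - 1/2 = 43/2
Cooled Right option: 17 + 1/2 = 35/2
Cooled game: {43/2 | 35/2}
Left option = 43/2

43/2


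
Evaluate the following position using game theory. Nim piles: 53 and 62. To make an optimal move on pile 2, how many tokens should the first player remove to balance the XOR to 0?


Piles: 53 and 62
Current XOR: 53 XOR 62 = 11 (non-zero, so this is an N-position).
To make the XOR zero, we need to find a move that balances the piles.
For pile 2 (size 62): target = 62 XOR 11 = 53
We reduce pile 2 from 62 to 53.
Tokens removed: 62 - 53 = 9
Verification: 53 XOR 53 = 0

9


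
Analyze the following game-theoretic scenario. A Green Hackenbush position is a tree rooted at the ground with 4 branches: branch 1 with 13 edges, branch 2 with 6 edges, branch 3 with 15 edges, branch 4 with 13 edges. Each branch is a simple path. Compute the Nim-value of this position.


The tree has 4 branches from the ground vertex.
In Green Hackenbush, the Nim-value of a simple path of length k is k.
Branch 1: length 13, Nim-value = 13
Branch 2: length 6, Nim-value = 6
Branch 3: length 15, Nim-value = 15
Branch 4: length 13, Nim-value = 13
Total Nim-value = XOR of all branch values:
0 XOR 13 = 13
13 XOR 6 = 11
11 XOR 15 = 4
4 XOR 13 = 9
Nim-value of the tree = 9

9


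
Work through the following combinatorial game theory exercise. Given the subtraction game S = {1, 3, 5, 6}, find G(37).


The subtraction set is S = {1, 3, 5, 6}.
G(k) = mex{ G(k - s) : s in S, s <= k }. We compute iteratively: G(0) = 0.
G(1) = mex({0}) = 1
G(2) = mex({1}) = 0
G(3) = mex({0}) = 1
G(4) = mex({1}) = 0
G(5) = mex({0}) = 1
G(6) = mex({0, 1}) = 2
G(7) = mex({0, 1, 2}) = 3
G(8) = mex({0, 1, 3}) = 2
G(9) = mex({0, 1, 2}) = 3
G(10) = mex({0, 1, 3}) = 2
G(11) = mex({1, 2}) = 0
G(12) = mex({0, 2, 3}) = 1
G(13) = mex({1, 2, 3}) = 0
G(14) = mex({0, 2, 3}) = 1
G(15) = mex({1, 2, 3}) = 0
G(16) = mex({0, 2}) = 1
Observe that G(11)..G(16) = 0, 1, 0, 1, 0, 1 repeats G(0)..G(5) = 0, 1, 0, 1, 0, 1.
For k >= max(S) = 6, G(k) is determined by the previous 6 values G(k-6)..G(k-1); a window of 6 consecutive values has recurred shifted by 11, so by induction G(k + 11) = G(k) for all k >= 0: the sequence is periodic from the start with period 11.
One period: G(0..10) = 0, 1, 0, 1, 0, 1, 2, 3, 2, 3, 2.
37 mod 11 = 4, so G(37) = G(4) = 0.

0


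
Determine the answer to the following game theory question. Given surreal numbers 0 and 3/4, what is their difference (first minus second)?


x = 0, y = 3/4
Converting to common denominator: 4
x = 0/4, y = 3/4
x - y = 0 - 3/4 = -3/4

-3/4


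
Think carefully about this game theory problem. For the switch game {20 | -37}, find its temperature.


The game is {20 | -37}, a switch {a | b} with numbers a > b.
Cooling {a | b} by t gives {a - t | b + t}, which stops being hot when a - t = b + t, i.e. at t = (a - b)/2. So the temperature of a switch is (a - b)/2.
Temperature = (Left option - Right option) / 2
= (20 - (-37)) / 2
= 57 / 2
= 57/2

57/2


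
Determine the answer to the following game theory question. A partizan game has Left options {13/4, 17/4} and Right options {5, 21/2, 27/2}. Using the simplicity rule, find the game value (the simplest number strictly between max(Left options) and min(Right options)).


Left options: {13/4, 17/4}, max = 17/4
Right options: {5, 21/2, 27/2}, min = 5
All options are numbers and max(Left) < min(Right), so by the simplicity theorem the value is the simplest (earliest-born) number strictly between 17/4 and 5.
No integer lies strictly between 17/4 and 5, so the value is the dyadic rational m/2^k in the interval with the smallest k (then m odd); search k = 1, 2, ...:
Denominator 2: 9/2 lies strictly between 17/4 and 5 -- found.
The simplest number in the interval is 9/2.
Game value = 9/2

9/2


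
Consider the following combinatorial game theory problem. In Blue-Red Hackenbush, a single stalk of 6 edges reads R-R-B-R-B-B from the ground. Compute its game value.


Edges (from ground): R-R-B-R-B-B
By Berlekamp's sign-expansion rule, a Blue-Red Hackenbush stalk has the value of the surreal number whose sign sequence is the edge sequence with B -> + and R -> -.
Sign sequence: --+-++
Trace the sign expansion in the surreal number tree, starting from 0:
Edge 1: R (sign -) -> bounds (-inf, 0), value = -1
Edge 2: R (sign -) -> bounds (-inf, -1), value = -2
Edge 3: B (sign +) -> bounds (-2, -1), value = -3/2
Edge 4: R (sign -) -> bounds (-2, -3/2), value = -7/4
Edge 5: B (sign +) -> bounds (-7/4, -3/2), value = -13/8
Edge 6: B (sign +) -> bounds (-13/8, -3/2), value = -25/16
Game value = -25/16

-25/16


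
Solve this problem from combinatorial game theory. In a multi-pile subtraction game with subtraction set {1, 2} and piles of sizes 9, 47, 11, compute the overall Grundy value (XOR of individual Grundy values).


Subtraction set: {1, 2}
For this subtraction set, G(n) = n mod 3 (period = max + 1 = 3).
Pile 1 (size 9): G(9) = 9 mod 3 = 0
Pile 2 (size 47): G(47) = 47 mod 3 = 2
Pile 3 (size 11): G(11) = 11 mod 3 = 2
Total Grundy value = XOR of all: 0 XOR 2 XOR 2 = 0

0
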